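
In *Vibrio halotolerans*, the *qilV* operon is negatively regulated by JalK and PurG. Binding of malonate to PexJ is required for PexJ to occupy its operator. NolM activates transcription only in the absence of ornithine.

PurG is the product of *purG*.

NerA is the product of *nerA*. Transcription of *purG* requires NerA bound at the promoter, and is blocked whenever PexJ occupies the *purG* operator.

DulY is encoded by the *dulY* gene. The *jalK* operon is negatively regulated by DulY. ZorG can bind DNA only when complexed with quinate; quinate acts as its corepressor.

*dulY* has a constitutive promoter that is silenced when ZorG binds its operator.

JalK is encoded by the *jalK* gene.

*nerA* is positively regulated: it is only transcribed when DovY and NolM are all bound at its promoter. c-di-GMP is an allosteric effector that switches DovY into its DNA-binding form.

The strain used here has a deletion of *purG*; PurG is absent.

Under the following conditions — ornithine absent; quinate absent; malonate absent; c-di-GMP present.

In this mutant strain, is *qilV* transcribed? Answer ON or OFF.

ON

Quinate is absent, so ZorG is inactive.
With no repressor bound, *dulY* is transcribed.
So DulY is produced and active.
With repressor DulY bound, *jalK* is not transcribed.
So JalK is not produced.
PurG is non-functional in this strain, so it has no effect.
With no repressor bound, *qilV* is transcribed.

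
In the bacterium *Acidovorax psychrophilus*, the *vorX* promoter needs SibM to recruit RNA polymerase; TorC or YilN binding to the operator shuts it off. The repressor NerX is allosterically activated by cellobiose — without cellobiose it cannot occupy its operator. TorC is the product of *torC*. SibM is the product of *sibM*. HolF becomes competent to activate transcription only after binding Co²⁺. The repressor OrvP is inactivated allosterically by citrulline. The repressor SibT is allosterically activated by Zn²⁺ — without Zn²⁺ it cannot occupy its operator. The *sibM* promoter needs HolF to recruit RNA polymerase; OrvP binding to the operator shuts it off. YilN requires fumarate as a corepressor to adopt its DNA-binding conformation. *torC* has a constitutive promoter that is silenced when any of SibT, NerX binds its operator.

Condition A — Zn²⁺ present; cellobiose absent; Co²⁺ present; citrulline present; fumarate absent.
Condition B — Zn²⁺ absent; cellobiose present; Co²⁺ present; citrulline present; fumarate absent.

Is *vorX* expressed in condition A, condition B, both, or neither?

both

Condition A:
Zn²⁺ is present, so SibT is active.
Cellobiose is absent, so NerX is inactive.
With repressor SibT bound, *torC* is not transcribed.
So TorC is not produced.
Co²⁺ is present, so HolF is active.
Citrulline is present, so OrvP is inactive.
No repressor is bound and HolF is active, so *sibM* is transcribed.
So SibM is produced and active.
Fumarate is absent, so YilN is inactive.
No repressor is bound and SibM is active, so *vorX* is transcribed.
→ *vorX* is ON in A.
Condition B:
Zn²⁺ is absent, so SibT is inactive.
Cellobiose is present, so NerX is active.
With repressor NerX bound, *torC* is not transcribed.
So TorC is not produced.
Co²⁺ is present, so HolF is active.
Citrulline is present, so OrvP is inactive.
No repressor is bound and HolF is active, so *sibM* is transcribed.
So SibM is produced and active.
Fumarate is absent, so YilN is inactive.
No repressor is bound and SibM is active, so *vorX* is transcribed.
→ *vorX* is ON in B.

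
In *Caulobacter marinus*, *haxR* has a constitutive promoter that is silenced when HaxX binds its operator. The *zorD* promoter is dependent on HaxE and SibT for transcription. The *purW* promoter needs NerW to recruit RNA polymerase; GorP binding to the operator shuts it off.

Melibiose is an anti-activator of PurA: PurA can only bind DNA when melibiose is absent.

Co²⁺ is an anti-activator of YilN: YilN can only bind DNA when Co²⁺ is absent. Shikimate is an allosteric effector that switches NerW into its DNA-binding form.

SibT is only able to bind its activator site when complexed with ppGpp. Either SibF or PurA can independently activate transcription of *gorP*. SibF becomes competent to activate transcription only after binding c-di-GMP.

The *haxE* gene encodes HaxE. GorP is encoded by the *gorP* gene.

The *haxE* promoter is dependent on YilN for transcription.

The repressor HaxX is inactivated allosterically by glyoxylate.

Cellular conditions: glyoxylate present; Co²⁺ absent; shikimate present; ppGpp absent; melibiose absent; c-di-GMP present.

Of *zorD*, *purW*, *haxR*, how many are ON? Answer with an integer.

Co²⁺ is absent, so YilN is active.
No repressor is bound and YilN is active, so *haxE* is transcribed.
So HaxE is produced and active.
ppGpp is absent, so SibT is inactive.
Required activator SibT is absent, so *zorD* is not transcribed.
→ *zorD* is OFF.
Shikimate is present, so NerW is active.
c-di-GMP is present, so SibF is active.
Melibiose is absent, so PurA is active.
Activator SibF is present, so *gorP* is transcribed.
So GorP is produced and active.
With repressor GorP bound, *purW* is not transcribed.
→ *purW* is OFF.
Glyoxylate is present, so HaxX is inactive.
With no repressor bound, *haxR* is transcribed.
→ *haxR* is ON.
1 of the 3 genes is transcribed.

1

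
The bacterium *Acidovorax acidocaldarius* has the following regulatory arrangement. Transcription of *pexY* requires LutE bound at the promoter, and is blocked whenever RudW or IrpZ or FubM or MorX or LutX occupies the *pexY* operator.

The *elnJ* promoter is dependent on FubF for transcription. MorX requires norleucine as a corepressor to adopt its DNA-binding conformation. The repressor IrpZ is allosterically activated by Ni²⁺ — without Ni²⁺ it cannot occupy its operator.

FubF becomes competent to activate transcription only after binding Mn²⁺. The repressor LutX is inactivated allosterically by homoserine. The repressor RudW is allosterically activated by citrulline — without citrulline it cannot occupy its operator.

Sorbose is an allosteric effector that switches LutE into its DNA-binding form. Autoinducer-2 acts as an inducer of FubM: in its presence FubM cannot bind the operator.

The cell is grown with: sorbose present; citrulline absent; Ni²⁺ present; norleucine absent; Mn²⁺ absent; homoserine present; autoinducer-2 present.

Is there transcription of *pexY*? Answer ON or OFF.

Citrulline is absent, so RudW is inactive.
Ni²⁺ is present, so IrpZ is active.
Autoinducer-2 is present, so FubM is inactive.
Norleucine is absent, so MorX is inactive.
Sorbose is present, so LutE is active.
Homoserine is present, so LutX is inactive.
With repressor IrpZ bound, *pexY* is not transcribed.

OFF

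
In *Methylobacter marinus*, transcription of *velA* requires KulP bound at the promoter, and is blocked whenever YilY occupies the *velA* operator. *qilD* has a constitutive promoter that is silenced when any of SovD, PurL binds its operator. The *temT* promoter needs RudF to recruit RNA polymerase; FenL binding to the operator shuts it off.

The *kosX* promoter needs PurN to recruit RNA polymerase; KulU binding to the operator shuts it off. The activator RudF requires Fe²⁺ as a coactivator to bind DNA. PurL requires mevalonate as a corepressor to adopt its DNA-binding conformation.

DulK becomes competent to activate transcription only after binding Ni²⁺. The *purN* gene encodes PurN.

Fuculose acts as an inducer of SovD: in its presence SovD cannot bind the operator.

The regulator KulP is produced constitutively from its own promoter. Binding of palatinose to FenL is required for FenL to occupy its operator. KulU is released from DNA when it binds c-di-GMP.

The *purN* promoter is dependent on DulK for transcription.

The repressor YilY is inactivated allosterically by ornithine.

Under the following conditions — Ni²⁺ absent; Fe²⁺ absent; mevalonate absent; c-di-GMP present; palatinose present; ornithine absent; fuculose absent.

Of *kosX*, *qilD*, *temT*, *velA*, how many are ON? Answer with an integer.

c-di-GMP is present, so KulU is inactive.
Ni²⁺ is absent, so DulK is inactive.
Required activator DulK is absent, so *purN* is not transcribed.
So PurN is not produced.
Required activator PurN is absent, so *kosX* is not transcribed.
→ *kosX* is OFF.
Fuculose is absent, so SovD is active.
Mevalonate is absent, so PurL is inactive.
With repressor SovD bound, *qilD* is not transcribed.
→ *qilD* is OFF.
Palatinose is present, so FenL is active.
Fe²⁺ is absent, so RudF is inactive.
With repressor FenL bound, *temT* is not transcribed.
→ *temT* is OFF.
KulP is produced constitutively and is active.
Ornithine is absent, so YilY is active.
With repressor YilY bound, *velA* is not transcribed.
→ *velA* is OFF.
0 of the 4 genes are transcribed.

0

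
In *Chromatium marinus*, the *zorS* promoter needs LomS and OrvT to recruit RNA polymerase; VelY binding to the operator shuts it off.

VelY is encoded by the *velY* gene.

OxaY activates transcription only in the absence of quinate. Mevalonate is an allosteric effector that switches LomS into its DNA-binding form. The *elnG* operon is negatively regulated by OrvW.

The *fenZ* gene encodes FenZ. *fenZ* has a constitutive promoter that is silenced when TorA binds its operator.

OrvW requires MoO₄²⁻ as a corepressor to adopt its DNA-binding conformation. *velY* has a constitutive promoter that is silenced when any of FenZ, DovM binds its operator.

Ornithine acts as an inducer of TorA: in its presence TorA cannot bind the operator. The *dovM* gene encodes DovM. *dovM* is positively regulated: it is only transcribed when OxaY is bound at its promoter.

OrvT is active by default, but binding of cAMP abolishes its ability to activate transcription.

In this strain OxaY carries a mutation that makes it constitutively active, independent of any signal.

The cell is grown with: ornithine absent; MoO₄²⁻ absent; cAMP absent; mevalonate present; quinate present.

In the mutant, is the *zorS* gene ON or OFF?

Mevalonate is present, so LomS is active.
Ornithine is absent, so TorA is active.
With repressor TorA bound, *fenZ* is not transcribed.
So FenZ is not produced.
OxaY is constitutively active in this strain.
No repressor is bound and OxaY is active, so *dovM* is transcribed.
So DovM is produced and active.
With repressor DovM bound, *velY* is not transcribed.
So VelY is not produced.
cAMP is absent, so OrvT is active.
No repressor is bound and LomS and OrvT are active, so *zorS* is transcribed.

ON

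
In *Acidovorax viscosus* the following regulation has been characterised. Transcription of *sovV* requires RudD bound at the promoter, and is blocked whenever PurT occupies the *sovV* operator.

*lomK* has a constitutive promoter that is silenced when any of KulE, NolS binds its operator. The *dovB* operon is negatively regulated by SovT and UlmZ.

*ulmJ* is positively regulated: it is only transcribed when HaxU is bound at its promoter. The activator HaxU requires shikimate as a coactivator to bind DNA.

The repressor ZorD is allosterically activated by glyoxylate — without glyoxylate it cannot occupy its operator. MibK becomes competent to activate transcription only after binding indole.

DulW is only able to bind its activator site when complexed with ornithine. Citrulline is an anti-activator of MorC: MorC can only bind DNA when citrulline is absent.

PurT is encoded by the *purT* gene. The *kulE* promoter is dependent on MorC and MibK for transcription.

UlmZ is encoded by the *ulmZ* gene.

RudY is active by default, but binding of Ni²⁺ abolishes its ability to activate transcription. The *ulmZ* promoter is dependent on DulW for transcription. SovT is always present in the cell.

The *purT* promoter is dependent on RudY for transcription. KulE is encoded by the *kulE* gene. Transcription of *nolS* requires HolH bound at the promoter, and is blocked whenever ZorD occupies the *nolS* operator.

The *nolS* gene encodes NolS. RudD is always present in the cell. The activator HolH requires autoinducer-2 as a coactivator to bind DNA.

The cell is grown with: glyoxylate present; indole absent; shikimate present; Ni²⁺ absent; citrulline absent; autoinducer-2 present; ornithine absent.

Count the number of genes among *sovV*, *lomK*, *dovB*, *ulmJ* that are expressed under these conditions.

2

Ni²⁺ is absent, so RudY is active.
No repressor is bound and RudY is active, so *purT* is transcribed.
So PurT is produced and active.
RudD is produced constitutively and is active.
With repressor PurT bound, *sovV* is not transcribed.
→ *sovV* is OFF.
Citrulline is absent, so MorC is active.
Indole is absent, so MibK is inactive.
Required activator MibK is absent, so *kulE* is not transcribed.
So KulE is not produced.
Glyoxylate is present, so ZorD is active.
Autoinducer-2 is present, so HolH is active.
With repressor ZorD bound, *nolS* is not transcribed.
So NolS is not produced.
With no repressor bound, *lomK* is transcribed.
→ *lomK* is ON.
SovT is produced constitutively and is active.
Ornithine is absent, so DulW is inactive.
Required activator DulW is absent, so *ulmZ* is not transcribed.
So UlmZ is not produced.
With repressor SovT bound, *dovB* is not transcribed.
→ *dovB* is OFF.
Shikimate is present, so HaxU is active.
No repressor is bound and HaxU is active, so *ulmJ* is transcribed.
→ *ulmJ* is ON.
2 of the 4 genes are transcribed.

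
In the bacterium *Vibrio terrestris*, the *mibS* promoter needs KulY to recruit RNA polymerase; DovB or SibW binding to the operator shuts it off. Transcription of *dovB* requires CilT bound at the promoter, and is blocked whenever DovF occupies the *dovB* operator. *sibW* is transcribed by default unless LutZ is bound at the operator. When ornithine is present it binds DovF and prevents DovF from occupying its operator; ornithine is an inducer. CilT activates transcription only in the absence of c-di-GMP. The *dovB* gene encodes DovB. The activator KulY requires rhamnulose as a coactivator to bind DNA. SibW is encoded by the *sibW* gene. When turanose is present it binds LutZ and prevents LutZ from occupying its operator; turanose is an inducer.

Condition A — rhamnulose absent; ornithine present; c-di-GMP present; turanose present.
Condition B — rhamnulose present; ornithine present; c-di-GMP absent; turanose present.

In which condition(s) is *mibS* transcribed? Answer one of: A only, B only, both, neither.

neither

Condition A:
Rhamnulose is absent, so KulY is inactive.
Ornithine is present, so DovF is inactive.
c-di-GMP is present, so CilT is inactive.
Required activator CilT is absent, so *dovB* is not transcribed.
So DovB is not produced.
Turanose is present, so LutZ is inactive.
With no repressor bound, *sibW* is transcribed.
So SibW is produced and active.
With repressor SibW bound, *mibS* is not transcribed.
→ *mibS* is OFF in A.
Condition B:
Rhamnulose is present, so KulY is active.
Ornithine is present, so DovF is inactive.
c-di-GMP is absent, so CilT is active.
No repressor is bound and CilT is active, so *dovB* is transcribed.
So DovB is produced and active.
Turanose is present, so LutZ is inactive.
With no repressor bound, *sibW* is transcribed.
So SibW is produced and active.
With repressor DovB bound, *mibS* is not transcribed.
→ *mibS* is OFF in B.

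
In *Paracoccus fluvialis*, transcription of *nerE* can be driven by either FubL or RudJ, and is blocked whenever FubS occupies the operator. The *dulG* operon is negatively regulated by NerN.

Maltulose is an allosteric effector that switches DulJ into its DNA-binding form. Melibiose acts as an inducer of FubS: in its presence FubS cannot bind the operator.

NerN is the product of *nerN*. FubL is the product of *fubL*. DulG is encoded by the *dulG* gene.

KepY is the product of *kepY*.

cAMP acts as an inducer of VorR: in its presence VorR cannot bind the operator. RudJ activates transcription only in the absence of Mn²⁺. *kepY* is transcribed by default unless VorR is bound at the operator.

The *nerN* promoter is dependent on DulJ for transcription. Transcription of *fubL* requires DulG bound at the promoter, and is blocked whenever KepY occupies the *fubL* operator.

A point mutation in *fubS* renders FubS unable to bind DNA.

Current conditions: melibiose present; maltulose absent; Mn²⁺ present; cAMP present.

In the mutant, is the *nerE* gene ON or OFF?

cAMP is present, so VorR is inactive.
With no repressor bound, *kepY* is transcribed.
So KepY is produced and active.
Maltulose is absent, so DulJ is inactive.
Required activator DulJ is absent, so *nerN* is not transcribed.
So NerN is not produced.
With no repressor bound, *dulG* is transcribed.
So DulG is produced and active.
With repressor KepY bound, *fubL* is not transcribed.
So FubL is not produced.
FubS is non-functional in this strain, so it has no effect.
Mn²⁺ is present, so RudJ is inactive.
No activator is available at the *nerE* promoter, so *nerE* is not transcribed.

OFF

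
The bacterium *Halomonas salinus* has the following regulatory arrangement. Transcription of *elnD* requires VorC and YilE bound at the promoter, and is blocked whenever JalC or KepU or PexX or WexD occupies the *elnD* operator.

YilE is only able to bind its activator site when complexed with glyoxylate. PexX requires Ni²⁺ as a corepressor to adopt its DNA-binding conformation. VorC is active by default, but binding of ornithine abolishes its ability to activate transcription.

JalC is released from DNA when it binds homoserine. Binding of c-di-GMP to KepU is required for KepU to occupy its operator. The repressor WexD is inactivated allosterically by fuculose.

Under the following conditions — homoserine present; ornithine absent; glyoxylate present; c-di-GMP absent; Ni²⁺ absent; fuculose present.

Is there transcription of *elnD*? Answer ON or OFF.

ON

Ornithine is absent, so VorC is active.
Homoserine is present, so JalC is inactive.
Glyoxylate is present, so YilE is active.
c-di-GMP is absent, so KepU is inactive.
Ni²⁺ is absent, so PexX is inactive.
Fuculose is present, so WexD is inactive.
No repressor is bound and VorC and YilE are active, so *elnD* is transcribed.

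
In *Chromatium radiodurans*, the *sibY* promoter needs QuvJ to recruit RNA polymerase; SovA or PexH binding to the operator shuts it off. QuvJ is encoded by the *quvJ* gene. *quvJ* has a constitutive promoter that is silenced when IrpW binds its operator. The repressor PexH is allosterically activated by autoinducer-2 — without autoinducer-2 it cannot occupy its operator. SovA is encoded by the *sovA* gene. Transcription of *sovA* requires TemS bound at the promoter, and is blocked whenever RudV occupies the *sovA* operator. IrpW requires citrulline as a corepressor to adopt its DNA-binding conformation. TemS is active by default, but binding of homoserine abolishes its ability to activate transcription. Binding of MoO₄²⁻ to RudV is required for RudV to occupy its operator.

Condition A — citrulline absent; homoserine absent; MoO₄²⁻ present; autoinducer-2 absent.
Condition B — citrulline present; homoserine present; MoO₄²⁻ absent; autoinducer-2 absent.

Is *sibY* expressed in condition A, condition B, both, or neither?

Condition A:
Citrulline is absent, so IrpW is inactive.
With no repressor bound, *quvJ* is transcribed.
So QuvJ is produced and active.
Homoserine is absent, so TemS is active.
MoO₄²⁻ is present, so RudV is active.
With repressor RudV bound, *sovA* is not transcribed.
So SovA is not produced.
Autoinducer-2 is absent, so PexH is inactive.
No repressor is bound and QuvJ is active, so *sibY* is transcribed.
→ *sibY* is ON in A.
Condition B:
Citrulline is present, so IrpW is active.
With repressor IrpW bound, *quvJ* is not transcribed.
So QuvJ is not produced.
Homoserine is present, so TemS is inactive.
MoO₄²⁻ is absent, so RudV is inactive.
Required activator TemS is absent, so *sovA* is not transcribed.
So SovA is not produced.
Autoinducer-2 is absent, so PexH is inactive.
Required activator QuvJ is absent, so *sibY* is not transcribed.
→ *sibY* is OFF in B.

A only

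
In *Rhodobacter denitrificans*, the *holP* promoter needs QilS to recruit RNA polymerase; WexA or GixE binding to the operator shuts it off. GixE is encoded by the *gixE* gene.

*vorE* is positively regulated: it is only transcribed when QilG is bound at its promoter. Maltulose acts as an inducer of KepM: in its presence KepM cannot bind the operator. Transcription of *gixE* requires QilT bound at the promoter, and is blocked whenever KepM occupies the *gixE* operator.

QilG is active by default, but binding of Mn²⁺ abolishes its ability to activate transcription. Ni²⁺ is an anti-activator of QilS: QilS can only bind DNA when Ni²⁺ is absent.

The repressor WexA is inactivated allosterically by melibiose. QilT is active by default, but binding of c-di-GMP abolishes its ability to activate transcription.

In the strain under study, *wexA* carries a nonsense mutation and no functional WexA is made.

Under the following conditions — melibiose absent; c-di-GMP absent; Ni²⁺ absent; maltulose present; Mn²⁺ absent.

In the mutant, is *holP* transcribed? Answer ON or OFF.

OFF

Ni²⁺ is absent, so QilS is active.
WexA is non-functional in this strain, so it has no effect.
Maltulose is present, so KepM is inactive.
c-di-GMP is absent, so QilT is active.
No repressor is bound and QilT is active, so *gixE* is transcribed.
So GixE is produced and active.
With repressor GixE bound, *holP* is not transcribed.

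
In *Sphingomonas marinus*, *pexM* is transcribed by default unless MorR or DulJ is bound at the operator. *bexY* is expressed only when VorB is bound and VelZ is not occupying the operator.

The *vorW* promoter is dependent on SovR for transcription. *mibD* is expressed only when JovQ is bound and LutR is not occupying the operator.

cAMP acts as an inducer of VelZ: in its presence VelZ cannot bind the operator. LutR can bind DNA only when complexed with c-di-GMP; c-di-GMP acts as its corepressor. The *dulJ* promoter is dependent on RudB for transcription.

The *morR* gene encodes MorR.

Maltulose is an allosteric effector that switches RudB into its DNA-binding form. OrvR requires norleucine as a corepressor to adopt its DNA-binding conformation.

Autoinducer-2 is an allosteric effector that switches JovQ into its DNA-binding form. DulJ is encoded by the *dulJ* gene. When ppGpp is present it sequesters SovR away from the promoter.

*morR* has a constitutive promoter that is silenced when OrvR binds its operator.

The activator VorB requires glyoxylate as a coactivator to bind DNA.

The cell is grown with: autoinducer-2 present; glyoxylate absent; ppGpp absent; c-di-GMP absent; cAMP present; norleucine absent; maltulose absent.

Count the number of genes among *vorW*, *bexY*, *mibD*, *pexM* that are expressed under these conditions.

ppGpp is absent, so SovR is active.
No repressor is bound and SovR is active, so *vorW* is transcribed.
→ *vorW* is ON.
cAMP is present, so VelZ is inactive.
Glyoxylate is absent, so VorB is inactive.
Required activator VorB is absent, so *bexY* is not transcribed.
→ *bexY* is OFF.
Autoinducer-2 is present, so JovQ is active.
c-di-GMP is absent, so LutR is inactive.
No repressor is bound and JovQ is active, so *mibD* is transcribed.
→ *mibD* is ON.
Norleucine is absent, so OrvR is inactive.
With no repressor bound, *morR* is transcribed.
So MorR is produced and active.
Maltulose is absent, so RudB is inactive.
Required activator RudB is absent, so *dulJ* is not transcribed.
So DulJ is not produced.
With repressor MorR bound, *pexM* is not transcribed.
→ *pexM* is OFF.
2 of the 4 genes are transcribed.

2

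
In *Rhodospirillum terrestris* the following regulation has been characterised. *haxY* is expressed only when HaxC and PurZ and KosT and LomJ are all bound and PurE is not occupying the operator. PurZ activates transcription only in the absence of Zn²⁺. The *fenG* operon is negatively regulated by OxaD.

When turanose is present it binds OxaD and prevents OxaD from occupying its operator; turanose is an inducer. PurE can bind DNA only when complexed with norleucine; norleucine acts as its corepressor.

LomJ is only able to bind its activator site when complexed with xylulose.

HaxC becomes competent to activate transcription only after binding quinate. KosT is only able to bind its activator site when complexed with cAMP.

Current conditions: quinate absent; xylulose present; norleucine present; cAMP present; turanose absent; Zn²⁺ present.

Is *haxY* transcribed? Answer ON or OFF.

Quinate is absent, so HaxC is inactive.
Zn²⁺ is present, so PurZ is inactive.
Norleucine is present, so PurE is active.
cAMP is present, so KosT is active.
Xylulose is present, so LomJ is active.
With repressor PurE bound, *haxY* is not transcribed.

OFF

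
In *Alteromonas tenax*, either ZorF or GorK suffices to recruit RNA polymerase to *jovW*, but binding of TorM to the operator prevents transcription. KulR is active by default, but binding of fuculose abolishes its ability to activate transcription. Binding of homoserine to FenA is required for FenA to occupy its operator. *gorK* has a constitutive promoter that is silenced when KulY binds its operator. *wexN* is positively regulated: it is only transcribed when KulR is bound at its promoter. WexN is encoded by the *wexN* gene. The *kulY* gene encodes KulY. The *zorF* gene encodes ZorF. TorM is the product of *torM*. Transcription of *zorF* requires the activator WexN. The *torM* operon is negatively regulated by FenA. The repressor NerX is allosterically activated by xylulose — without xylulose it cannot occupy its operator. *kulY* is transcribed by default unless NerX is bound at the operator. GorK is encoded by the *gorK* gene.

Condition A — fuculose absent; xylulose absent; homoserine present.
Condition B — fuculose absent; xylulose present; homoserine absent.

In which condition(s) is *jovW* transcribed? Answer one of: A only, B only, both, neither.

Condition A:
Fuculose is absent, so KulR is active.
No repressor is bound and KulR is active, so *wexN* is transcribed.
So WexN is produced and active.
No repressor is bound and WexN is active, so *zorF* is transcribed.
So ZorF is produced and active.
Xylulose is absent, so NerX is inactive.
With no repressor bound, *kulY* is transcribed.
So KulY is produced and active.
With repressor KulY bound, *gorK* is not transcribed.
So GorK is not produced.
Homoserine is present, so FenA is active.
With repressor FenA bound, *torM* is not transcribed.
So TorM is not produced.
Activator ZorF is present, so *jovW* is transcribed.
→ *jovW* is ON in A.
Condition B:
Fuculose is absent, so KulR is active.
No repressor is bound and KulR is active, so *wexN* is transcribed.
So WexN is produced and active.
No repressor is bound and WexN is active, so *zorF* is transcribed.
So ZorF is produced and active.
Xylulose is present, so NerX is active.
With repressor NerX bound, *kulY* is not transcribed.
So KulY is not produced.
With no repressor bound, *gorK* is transcribed.
So GorK is produced and active.
Homoserine is absent, so FenA is inactive.
With no repressor bound, *torM* is transcribed.
So TorM is produced and active.
With repressor TorM bound, *jovW* is not transcribed.
→ *jovW* is OFF in B.

A only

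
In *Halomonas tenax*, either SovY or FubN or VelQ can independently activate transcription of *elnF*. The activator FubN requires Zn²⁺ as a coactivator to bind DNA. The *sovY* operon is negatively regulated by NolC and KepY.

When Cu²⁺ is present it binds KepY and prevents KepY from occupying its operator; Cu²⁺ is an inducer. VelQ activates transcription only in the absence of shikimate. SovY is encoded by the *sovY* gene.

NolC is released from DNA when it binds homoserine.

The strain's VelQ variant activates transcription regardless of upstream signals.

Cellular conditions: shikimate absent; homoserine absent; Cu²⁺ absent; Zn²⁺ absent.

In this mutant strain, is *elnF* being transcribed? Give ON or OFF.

ON

Homoserine is absent, so NolC is active.
Cu²⁺ is absent, so KepY is active.
With repressor NolC bound, *sovY* is not transcribed.
So SovY is not produced.
Zn²⁺ is absent, so FubN is inactive.
VelQ is constitutively active in this strain.
Activator VelQ is present, so *elnF* is transcribed.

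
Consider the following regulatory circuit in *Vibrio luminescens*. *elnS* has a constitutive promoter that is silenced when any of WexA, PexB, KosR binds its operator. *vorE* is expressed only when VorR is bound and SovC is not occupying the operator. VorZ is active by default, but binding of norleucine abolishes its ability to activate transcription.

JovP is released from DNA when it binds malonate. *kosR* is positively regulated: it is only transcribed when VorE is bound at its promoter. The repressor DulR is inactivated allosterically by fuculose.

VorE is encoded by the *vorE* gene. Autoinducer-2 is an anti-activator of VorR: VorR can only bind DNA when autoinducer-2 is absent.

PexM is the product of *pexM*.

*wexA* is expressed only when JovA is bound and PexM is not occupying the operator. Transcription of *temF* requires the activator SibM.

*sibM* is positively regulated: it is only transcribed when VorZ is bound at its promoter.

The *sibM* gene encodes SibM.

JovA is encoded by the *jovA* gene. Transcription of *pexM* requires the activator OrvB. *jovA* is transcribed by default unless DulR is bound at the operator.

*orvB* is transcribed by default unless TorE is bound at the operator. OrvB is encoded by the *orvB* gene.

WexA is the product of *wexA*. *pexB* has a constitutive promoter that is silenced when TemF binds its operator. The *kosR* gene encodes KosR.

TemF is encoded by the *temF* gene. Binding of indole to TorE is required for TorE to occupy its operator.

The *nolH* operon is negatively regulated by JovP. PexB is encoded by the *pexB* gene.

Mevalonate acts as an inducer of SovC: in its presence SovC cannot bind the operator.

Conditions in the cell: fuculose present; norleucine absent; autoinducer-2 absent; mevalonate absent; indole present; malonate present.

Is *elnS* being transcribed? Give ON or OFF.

OFF

Fuculose is present, so DulR is inactive.
With no repressor bound, *jovA* is transcribed.
So JovA is produced and active.
Indole is present, so TorE is active.
With repressor TorE bound, *orvB* is not transcribed.
So OrvB is not produced.
Required activator OrvB is absent, so *pexM* is not transcribed.
So PexM is not produced.
No repressor is bound and JovA is active, so *wexA* is transcribed.
So WexA is produced and active.
Norleucine is absent, so VorZ is active.
No repressor is bound and VorZ is active, so *sibM* is transcribed.
So SibM is produced and active.
No repressor is bound and SibM is active, so *temF* is transcribed.
So TemF is produced and active.
With repressor TemF bound, *pexB* is not transcribed.
So PexB is not produced.
Mevalonate is absent, so SovC is active.
Autoinducer-2 is absent, so VorR is active.
With repressor SovC bound, *vorE* is not transcribed.
So VorE is not produced.
Required activator VorE is absent, so *kosR* is not transcribed.
So KosR is not produced.
With repressor WexA bound, *elnS* is not transcribed.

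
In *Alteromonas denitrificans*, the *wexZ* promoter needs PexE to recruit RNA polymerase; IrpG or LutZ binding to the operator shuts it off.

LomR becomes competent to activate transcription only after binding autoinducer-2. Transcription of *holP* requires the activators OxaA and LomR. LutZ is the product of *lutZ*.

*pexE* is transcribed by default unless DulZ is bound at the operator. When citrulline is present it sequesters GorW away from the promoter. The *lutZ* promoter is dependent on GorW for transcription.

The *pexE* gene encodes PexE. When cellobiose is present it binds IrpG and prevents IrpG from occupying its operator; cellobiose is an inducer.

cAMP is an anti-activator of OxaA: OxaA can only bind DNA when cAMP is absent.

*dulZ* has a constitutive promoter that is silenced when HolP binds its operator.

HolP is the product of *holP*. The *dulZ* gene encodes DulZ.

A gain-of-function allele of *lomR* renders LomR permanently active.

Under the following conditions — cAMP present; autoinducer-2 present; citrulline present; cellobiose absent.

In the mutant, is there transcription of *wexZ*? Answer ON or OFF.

Cellobiose is absent, so IrpG is active.
Citrulline is present, so GorW is inactive.
Required activator GorW is absent, so *lutZ* is not transcribed.
So LutZ is not produced.
cAMP is present, so OxaA is inactive.
LomR is constitutively active in this strain.
Required activator OxaA is absent, so *holP* is not transcribed.
So HolP is not produced.
With no repressor bound, *dulZ* is transcribed.
So DulZ is produced and active.
With repressor DulZ bound, *pexE* is not transcribed.
So PexE is not produced.
With repressor IrpG bound, *wexZ* is not transcribed.

OFF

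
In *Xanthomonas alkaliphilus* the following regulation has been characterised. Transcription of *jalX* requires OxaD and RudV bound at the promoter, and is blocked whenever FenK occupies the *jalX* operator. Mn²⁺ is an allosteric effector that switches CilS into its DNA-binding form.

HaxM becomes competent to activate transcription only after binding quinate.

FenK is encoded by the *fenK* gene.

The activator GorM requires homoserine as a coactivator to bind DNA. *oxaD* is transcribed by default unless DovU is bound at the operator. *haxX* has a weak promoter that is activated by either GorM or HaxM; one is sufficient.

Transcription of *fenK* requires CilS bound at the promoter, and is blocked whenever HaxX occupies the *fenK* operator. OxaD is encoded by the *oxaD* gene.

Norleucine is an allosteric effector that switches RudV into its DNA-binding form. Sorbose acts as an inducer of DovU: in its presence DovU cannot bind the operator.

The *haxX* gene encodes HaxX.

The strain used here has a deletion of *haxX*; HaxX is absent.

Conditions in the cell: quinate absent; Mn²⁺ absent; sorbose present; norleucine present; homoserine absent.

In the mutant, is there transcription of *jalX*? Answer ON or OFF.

ON

Sorbose is present, so DovU is inactive.
With no repressor bound, *oxaD* is transcribed.
So OxaD is produced and active.
Mn²⁺ is absent, so CilS is inactive.
HaxX is non-functional in this strain, so it has no effect.
Required activator CilS is absent, so *fenK* is not transcribed.
So FenK is not produced.
Norleucine is present, so RudV is active.
No repressor is bound and OxaD and RudV are active, so *jalX* is transcribed.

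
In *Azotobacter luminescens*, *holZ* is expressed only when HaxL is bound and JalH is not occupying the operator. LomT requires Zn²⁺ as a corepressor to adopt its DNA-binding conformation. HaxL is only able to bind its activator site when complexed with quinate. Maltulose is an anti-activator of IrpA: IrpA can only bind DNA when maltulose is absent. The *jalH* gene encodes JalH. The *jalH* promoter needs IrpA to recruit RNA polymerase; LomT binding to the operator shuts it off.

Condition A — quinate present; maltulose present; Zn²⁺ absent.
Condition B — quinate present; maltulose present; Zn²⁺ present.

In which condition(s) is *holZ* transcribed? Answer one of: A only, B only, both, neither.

Condition A:
Quinate is present, so HaxL is active.
Maltulose is present, so IrpA is inactive.
Zn²⁺ is absent, so LomT is inactive.
Required activator IrpA is absent, so *jalH* is not transcribed.
So JalH is not produced.
No repressor is bound and HaxL is active, so *holZ* is transcribed.
→ *holZ* is ON in A.
Condition B:
Quinate is present, so HaxL is active.
Maltulose is present, so IrpA is inactive.
Zn²⁺ is present, so LomT is active.
With repressor LomT bound, *jalH* is not transcribed.
So JalH is not produced.
No repressor is bound and HaxL is active, so *holZ* is transcribed.
→ *holZ* is ON in B.

both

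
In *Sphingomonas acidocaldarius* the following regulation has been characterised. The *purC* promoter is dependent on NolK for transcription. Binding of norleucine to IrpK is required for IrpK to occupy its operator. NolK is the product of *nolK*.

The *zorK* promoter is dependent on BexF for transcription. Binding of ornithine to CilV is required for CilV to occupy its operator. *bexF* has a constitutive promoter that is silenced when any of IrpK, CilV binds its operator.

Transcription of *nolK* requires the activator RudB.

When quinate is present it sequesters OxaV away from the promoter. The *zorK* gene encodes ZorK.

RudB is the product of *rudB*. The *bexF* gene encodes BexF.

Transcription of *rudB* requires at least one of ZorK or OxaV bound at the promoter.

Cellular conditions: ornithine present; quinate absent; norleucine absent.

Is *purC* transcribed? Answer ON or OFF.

Norleucine is absent, so IrpK is inactive.
Ornithine is present, so CilV is active.
With repressor CilV bound, *bexF* is not transcribed.
So BexF is not produced.
Required activator BexF is absent, so *zorK* is not transcribed.
So ZorK is not produced.
Quinate is absent, so OxaV is active.
Activator OxaV is present, so *rudB* is transcribed.
So RudB is produced and active.
No repressor is bound and RudB is active, so *nolK* is transcribed.
So NolK is produced and active.
No repressor is bound and NolK is active, so *purC* is transcribed.

ON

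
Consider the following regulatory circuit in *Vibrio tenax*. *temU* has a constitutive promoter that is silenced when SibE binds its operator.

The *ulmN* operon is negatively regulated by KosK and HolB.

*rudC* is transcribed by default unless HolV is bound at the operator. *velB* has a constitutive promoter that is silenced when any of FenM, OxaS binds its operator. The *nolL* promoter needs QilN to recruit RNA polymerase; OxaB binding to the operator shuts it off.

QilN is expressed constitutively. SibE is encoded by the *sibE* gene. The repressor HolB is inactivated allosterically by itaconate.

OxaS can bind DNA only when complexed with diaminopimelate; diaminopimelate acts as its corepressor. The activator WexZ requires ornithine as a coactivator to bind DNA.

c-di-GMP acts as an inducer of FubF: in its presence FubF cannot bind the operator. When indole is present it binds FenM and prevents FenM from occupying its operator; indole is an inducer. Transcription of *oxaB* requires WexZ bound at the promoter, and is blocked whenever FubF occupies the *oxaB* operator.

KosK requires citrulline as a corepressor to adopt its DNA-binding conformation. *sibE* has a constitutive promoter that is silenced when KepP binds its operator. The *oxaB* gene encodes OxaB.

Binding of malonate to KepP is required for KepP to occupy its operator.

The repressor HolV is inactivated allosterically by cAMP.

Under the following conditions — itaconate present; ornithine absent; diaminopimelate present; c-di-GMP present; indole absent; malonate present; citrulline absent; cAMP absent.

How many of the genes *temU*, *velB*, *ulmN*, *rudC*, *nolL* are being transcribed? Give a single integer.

Malonate is present, so KepP is active.
With repressor KepP bound, *sibE* is not transcribed.
So SibE is not produced.
With no repressor bound, *temU* is transcribed.
→ *temU* is ON.
Indole is absent, so FenM is active.
Diaminopimelate is present, so OxaS is active.
With repressor FenM bound, *velB* is not transcribed.
→ *velB* is OFF.
Citrulline is absent, so KosK is inactive.
Itaconate is present, so HolB is inactive.
With no repressor bound, *ulmN* is transcribed.
→ *ulmN* is ON.
cAMP is absent, so HolV is active.
With repressor HolV bound, *rudC* is not transcribed.
→ *rudC* is OFF.
c-di-GMP is present, so FubF is inactive.
Ornithine is absent, so WexZ is inactive.
Required activator WexZ is absent, so *oxaB* is not transcribed.
So OxaB is not produced.
QilN is produced constitutively and is active.
No repressor is bound and QilN is active, so *nolL* is transcribed.
→ *nolL* is ON.
3 of the 5 genes are transcribed.

3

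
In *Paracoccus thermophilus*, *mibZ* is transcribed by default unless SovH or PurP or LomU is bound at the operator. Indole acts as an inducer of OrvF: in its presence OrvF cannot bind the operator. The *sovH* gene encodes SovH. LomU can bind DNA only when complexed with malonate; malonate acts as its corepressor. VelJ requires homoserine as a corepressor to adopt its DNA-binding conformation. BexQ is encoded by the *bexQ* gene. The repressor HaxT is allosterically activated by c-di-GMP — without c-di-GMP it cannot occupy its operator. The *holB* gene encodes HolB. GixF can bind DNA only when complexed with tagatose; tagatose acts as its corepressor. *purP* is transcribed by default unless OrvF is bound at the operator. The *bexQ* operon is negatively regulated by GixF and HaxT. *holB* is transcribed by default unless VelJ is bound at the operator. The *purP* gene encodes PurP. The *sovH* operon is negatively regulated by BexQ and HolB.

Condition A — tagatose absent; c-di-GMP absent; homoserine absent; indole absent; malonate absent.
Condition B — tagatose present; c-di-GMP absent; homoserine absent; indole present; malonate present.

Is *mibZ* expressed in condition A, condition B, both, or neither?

Condition A:
Tagatose is absent, so GixF is inactive.
c-di-GMP is absent, so HaxT is inactive.
With no repressor bound, *bexQ* is transcribed.
So BexQ is produced and active.
Homoserine is absent, so VelJ is inactive.
With no repressor bound, *holB* is transcribed.
So HolB is produced and active.
With repressor BexQ bound, *sovH* is not transcribed.
So SovH is not produced.
Indole is absent, so OrvF is active.
With repressor OrvF bound, *purP* is not transcribed.
So PurP is not produced.
Malonate is absent, so LomU is inactive.
With no repressor bound, *mibZ* is transcribed.
→ *mibZ* is ON in A.
Condition B:
Tagatose is present, so GixF is active.
c-di-GMP is absent, so HaxT is inactive.
With repressor GixF bound, *bexQ* is not transcribed.
So BexQ is not produced.
Homoserine is absent, so VelJ is inactive.
With no repressor bound, *holB* is transcribed.
So HolB is produced and active.
With repressor HolB bound, *sovH* is not transcribed.
So SovH is not produced.
Indole is present, so OrvF is inactive.
With no repressor bound, *purP* is transcribed.
So PurP is produced and active.
Malonate is present, so LomU is active.
With repressor PurP bound, *mibZ* is not transcribed.
→ *mibZ* is OFF in B.

A only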